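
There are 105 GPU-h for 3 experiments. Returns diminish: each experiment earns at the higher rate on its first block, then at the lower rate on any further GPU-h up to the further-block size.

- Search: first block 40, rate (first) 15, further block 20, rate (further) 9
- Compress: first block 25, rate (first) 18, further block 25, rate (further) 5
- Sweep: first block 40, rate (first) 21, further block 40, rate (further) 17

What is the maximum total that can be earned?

1970

Rank every tier by rate: Sweep/first 21 > Compress/first 18 > Sweep/second 17 > Search/first 15 > Search/second 9 > Compress/second 5.
Fill Sweep first block (40 at 21) — 65 left.
Fill Compress first block (25 at 18) — 40 left.
Fill Sweep second block (40 at 17) — 0 left.
Total = 21×40 + 18×25 + 17×40 = 1970.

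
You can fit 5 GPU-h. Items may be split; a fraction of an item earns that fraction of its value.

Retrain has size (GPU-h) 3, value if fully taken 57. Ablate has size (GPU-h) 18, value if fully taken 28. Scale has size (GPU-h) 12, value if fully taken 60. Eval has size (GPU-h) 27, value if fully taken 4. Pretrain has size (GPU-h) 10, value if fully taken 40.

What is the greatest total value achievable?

Sort by value density: Retrain 57/3≈19, Scale 60/12≈5, Pretrain 40/10≈4, Ablate 28/18≈1.56, Eval 4/27≈0.148.
All 3 GPU-h of Retrain fit (value 57) — 2 remain.
Only 2 GPU-h remain; take 2/12 of Scale for value 60×2/12 = 10.
Total value = 67.

67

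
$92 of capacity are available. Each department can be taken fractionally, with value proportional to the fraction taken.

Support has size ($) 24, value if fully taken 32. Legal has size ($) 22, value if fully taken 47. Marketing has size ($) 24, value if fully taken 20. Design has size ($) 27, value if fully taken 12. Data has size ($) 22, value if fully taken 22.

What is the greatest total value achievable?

121

Rank by value-to-size ratio: Legal 47/22≈2.14, Support 32/24≈1.33, Data 22/22≈1, Marketing 20/24≈0.833, Design 12/27≈0.444.
Take all of Legal (22 $, value 47) ; 70 $ left.
Support: take in full, 24 $ for value 32 ; 46 left.
Take all of Data (22 $, value 22) ; 24 $ left.
Take all of Marketing (24 $, value 20) ; 0 $ left.
Total value = 121.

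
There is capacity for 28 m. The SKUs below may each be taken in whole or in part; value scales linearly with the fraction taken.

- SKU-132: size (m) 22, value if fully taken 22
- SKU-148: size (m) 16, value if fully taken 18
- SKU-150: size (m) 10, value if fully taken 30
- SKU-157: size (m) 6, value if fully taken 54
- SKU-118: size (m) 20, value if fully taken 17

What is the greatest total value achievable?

97.5

Sort by value density: SKU-157 54/6≈9, SKU-150 30/10≈3, SKU-148 18/16≈1.12, SKU-132 22/22≈1, SKU-118 17/20≈0.85.
SKU-157: take in full, 6 m for value 54 — 22 left.
All 10 m of SKU-150 fit (value 30) — 12 remain.
12 m left: a 12/16 share of SKU-148 gives 18×12/16 = 13.5.
Total value = 97.5.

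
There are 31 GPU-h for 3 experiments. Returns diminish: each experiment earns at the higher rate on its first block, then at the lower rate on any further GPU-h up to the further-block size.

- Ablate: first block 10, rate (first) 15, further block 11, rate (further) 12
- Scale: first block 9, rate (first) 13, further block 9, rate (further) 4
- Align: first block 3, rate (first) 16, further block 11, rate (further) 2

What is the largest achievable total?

423

Order all 6 blocks by rate: Align/tier1 16 > Ablate/tier1 15 > Scale/tier1 13 > Ablate/tier2 12 > Scale/tier2 4 > Align/tier2 2.
Fill Align tier1 block (3 at 16) ; 28 left.
Fill Ablate tier1 block (10 at 15) ; 18 left.
Scale tier1 at 13: fill all 9 ; 9 left.
Ablate tier2 at 12: only 9 left, fill 9.
Total = 16×3 + 15×10 + 13×9 + 12×9 = 423.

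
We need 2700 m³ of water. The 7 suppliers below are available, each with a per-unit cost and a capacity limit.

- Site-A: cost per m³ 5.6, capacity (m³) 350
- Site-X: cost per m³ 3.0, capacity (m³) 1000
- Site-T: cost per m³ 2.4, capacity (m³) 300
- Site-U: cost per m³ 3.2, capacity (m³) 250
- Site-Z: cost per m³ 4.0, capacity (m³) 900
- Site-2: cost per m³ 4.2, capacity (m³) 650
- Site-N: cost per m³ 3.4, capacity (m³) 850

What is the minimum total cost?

8610

Fill from the cheapest supplier first.
Site-T (2.4): use full 300 ; 2400 m³ to go.
Site-X (3.0): use full 1000 ; 1400 m³ to go.
Take 250 from Site-U at 3.2 ; need 1150 more.
Take 850 from Site-N at 3.4 ; need 300 more.
Site-Z (4.0): take the remaining 300 ; done.
Site-2, Site-A: unused.
Cost = 300×2.4 + 1000×3.0 + 250×3.2 + 850×3.4 + 300×4.0 = 8610.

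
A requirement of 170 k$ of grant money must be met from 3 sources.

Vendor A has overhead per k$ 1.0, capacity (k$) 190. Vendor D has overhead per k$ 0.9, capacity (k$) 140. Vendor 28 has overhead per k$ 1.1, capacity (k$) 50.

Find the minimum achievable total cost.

156

Cheapest first:
Vendor D (0.9): use full 140 ; 30 k$ to go.
Take 30 from Vendor A at 1.0 to finish.
Vendor 28: unused.
Cost = 140×0.9 + 30×1.0 = 156.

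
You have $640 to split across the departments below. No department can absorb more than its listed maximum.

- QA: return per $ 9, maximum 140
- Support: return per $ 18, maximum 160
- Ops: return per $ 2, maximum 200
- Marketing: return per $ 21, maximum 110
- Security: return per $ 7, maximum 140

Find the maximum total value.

7610

Rank by return per $: Marketing 21 > Support 18 > QA 9 > Security 7 > Ops 2.
Marketing takes 110 to reach its cap of 110 — 530 left.
Support: +160 to 160 (cap) — 370 left.
QA: +140 to 140 (cap) — 230 left.
Security takes 140 to reach its cap of 140 — 90 left.
Only 90 left; Ops takes them to reach 90.
Total = 9×140 + 18×160 + 2×90 + 21×110 + 7×140 = 7610.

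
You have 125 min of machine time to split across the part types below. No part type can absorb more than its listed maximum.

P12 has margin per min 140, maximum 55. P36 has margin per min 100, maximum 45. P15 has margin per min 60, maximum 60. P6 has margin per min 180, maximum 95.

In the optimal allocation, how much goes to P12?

Order the part types by margin per min: P6 180 > P12 140 > P36 100 > P15 60.
P6: +95 to 95 (cap) — 30 left.
P12: +30 (room for 55) → 30. Pool exhausted.

30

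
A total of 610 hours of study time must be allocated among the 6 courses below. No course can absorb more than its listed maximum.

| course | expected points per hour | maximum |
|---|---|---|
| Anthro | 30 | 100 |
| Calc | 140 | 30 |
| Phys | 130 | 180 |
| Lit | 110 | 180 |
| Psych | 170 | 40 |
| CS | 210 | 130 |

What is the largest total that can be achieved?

Rank by expected points per hour: CS 210 > Psych 170 > Calc 140 > Phys 130 > Lit 110 > Anthro 30.
CS takes 130 to reach its cap of 130 → 480 left.
Psych: +40 to 40 (cap) → 440 left.
Calc takes 30 to reach its cap of 30 → 410 left.
Give Phys 180 to hit its cap of 180 → 230 left.
Give Lit 180 to hit its cap of 180 → 50 left.
Only 50 left; Anthro takes them to reach 50.
Total = 30×50 + 140×30 + 130×180 + 110×180 + 170×40 + 210×130 = 83000.

83000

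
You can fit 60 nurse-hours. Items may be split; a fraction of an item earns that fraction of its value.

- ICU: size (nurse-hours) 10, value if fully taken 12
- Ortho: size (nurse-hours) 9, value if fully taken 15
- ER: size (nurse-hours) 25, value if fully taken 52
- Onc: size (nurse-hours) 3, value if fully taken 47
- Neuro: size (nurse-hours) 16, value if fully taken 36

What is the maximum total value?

Sort by value density: Onc 47/3≈15.7, Neuro 36/16≈2.25, ER 52/25≈2.08, Ortho 15/9≈1.67, ICU 12/10≈1.2.
Onc: take in full, 3 nurse-hours for value 47 ; 57 left.
All 16 nurse-hours of Neuro fit (value 36) ; 41 remain.
All 25 nurse-hours of ER fit (value 52) ; 16 remain.
Ortho: take in full, 9 nurse-hours for value 15 ; 7 left.
Fill the last 7 nurse-hours with part of ICU: 7/10 of it earns 8.4.
Total value = 158.4.

158.4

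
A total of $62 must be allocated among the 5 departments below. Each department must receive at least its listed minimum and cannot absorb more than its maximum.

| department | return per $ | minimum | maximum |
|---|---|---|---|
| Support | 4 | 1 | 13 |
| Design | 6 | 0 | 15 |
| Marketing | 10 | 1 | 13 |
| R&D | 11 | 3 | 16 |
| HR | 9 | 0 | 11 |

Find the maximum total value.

Meeting every minimum uses 1+0+1+3+0 = 5 $, leaving 57.
Rank by return per $: R&D 11 > Marketing 10 > HR 9 > Design 6 > Support 4.
Give R&D 13 more to hit its cap of 16 — 44 left.
Give Marketing 12 more to hit its cap of 13 — 32 left.
HR takes 11 more to reach its cap of 11 — 21 left.
Design takes 15 more to reach its cap of 15 — 6 left.
Support has room for 12 more but only 6 remain, so it gets 7.
Total = 4×7 + 6×15 + 10×13 + 11×16 + 9×11 = 523.

523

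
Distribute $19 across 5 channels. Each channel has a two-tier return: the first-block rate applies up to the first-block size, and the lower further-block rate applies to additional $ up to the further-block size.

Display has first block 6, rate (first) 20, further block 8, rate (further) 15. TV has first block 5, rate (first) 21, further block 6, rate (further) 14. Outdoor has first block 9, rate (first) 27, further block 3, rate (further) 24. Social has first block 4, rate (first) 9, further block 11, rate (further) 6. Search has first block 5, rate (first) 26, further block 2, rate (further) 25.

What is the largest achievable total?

Treat each block as its own option and order by rate: Outdoor/tier1 27 > Search/tier1 26 > Search/tier2 25 > Outdoor/tier2 24 > TV/tier1 21 > Display/tier1 20 > Display/tier2 15 > TV/tier2 14 > Social/tier1 9 > Social/tier2 6.
Outdoor tier1 at 27: fill all 9 ; 10 left.
Search tier1 at 26: fill all 5 ; 5 left.
Search tier2 at 25: fill all 2 ; 3 left.
Outdoor/tier2 (24): +3 ; 0 left.
Total = 27×9 + 26×5 + 25×2 + 24×3 = 495.

495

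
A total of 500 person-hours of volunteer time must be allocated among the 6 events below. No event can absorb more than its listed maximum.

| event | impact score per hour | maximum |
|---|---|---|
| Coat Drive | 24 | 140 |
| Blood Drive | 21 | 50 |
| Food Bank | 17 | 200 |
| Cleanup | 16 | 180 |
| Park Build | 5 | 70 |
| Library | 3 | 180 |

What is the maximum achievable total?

9570

Order the events by impact score per hour: Coat Drive 24 > Blood Drive 21 > Food Bank 17 > Cleanup 16 > Park Build 5 > Library 3.
Give Coat Drive 140 to hit its cap of 140 → 360 left.
Blood Drive: +50 to 50 (cap) → 310 left.
Give Food Bank 200 to hit its cap of 200 → 110 left.
Cleanup has room for 180 but only 110 remain, so it gets 110.
Total = 24×140 + 21×50 + 17×200 + 16×110 = 9570.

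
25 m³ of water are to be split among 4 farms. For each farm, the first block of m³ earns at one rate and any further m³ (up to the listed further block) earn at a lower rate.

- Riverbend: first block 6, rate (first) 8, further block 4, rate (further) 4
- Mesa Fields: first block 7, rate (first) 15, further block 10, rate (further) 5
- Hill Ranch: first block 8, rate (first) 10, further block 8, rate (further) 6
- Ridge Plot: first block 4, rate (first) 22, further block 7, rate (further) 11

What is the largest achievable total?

Order all 8 blocks by rate: Ridge Plot/first 22 > Mesa Fields/first 15 > Ridge Plot/second 11 > Hill Ranch/first 10 > Riverbend/first 8 > Hill Ranch/second 6 > Mesa Fields/second 5 > Riverbend/second 4.
Fill Ridge Plot first block (4 at 22) ; 21 left.
Fill Mesa Fields first block (7 at 15) ; 14 left.
Ridge Plot second at 11: fill all 7 ; 7 left.
Hill Ranch/first: +7 of 8 at 10; pool empty.
Total = 22×4 + 15×7 + 11×7 + 10×7 = 340.

340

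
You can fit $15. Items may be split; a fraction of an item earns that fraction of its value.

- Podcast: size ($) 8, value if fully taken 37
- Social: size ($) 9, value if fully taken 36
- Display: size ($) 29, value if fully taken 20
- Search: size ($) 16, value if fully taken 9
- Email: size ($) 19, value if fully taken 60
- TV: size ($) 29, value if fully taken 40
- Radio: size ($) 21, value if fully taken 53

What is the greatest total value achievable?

Best value per unit of size first: Podcast 37/8≈4.62, Social 36/9≈4, Email 60/19≈3.16, Radio 53/21≈2.52, TV 40/29≈1.38, Display 20/29≈0.69, Search 9/16≈0.562.
All 8 $ of Podcast fit (value 37) ; 7 remain.
7 $ left: a 7/9 share of Social gives 36×7/9 = 28.
Total value = 65.

65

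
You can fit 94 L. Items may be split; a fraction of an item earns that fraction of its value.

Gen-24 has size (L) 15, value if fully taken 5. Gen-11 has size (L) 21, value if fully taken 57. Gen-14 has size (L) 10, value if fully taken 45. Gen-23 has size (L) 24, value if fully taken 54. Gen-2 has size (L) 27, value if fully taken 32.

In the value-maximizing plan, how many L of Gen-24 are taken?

12

Best value per unit of size first: Gen-14 45/10≈4.5, Gen-11 57/21≈2.71, Gen-23 54/24≈2.25, Gen-2 32/27≈1.19, Gen-24 5/15≈0.333.
Gen-14: take in full, 10 L for value 45 — 84 left.
Gen-11: take in full, 21 L for value 57 — 63 left.
All 24 L of Gen-23 fit (value 54) — 39 remain.
Take all of Gen-2 (27 L, value 32) — 12 L left.
12 L left: a 12/15 share of Gen-24 gives 5×12/15 = 4.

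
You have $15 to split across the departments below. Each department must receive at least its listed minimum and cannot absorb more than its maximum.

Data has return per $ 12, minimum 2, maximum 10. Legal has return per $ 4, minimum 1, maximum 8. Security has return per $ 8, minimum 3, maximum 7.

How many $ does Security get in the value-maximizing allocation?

4

Meeting every minimum uses 2+1+3 = 6 $, leaving 9.
Rank by return per $: Data 12 > Security 8 > Legal 4.
Give Data 8 more to hit its cap of 10 — 1 left.
Only 1 left; Security takes them to reach 4.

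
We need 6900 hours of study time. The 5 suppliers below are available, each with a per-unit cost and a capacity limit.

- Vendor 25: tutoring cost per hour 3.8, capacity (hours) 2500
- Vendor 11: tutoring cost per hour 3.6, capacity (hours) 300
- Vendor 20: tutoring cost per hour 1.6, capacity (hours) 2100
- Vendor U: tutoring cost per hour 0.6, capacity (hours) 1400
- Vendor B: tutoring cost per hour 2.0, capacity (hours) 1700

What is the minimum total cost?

Cheapest first:
Vendor U (0.6): use full 1400 → 5500 hours to go.
Vendor 20 at 1.6: take all 2100 hours → 3400 still needed.
Vendor B at 2.0: take all 1700 hours → 1700 still needed.
Vendor 11 (3.6): use full 300 → 1400 hours to go.
Vendor 25 (3.8): take the remaining 1400 → done.
Cost = 1400×0.6 + 2100×1.6 + 1700×2.0 + 300×3.6 + 1400×3.8 = 14000.

14000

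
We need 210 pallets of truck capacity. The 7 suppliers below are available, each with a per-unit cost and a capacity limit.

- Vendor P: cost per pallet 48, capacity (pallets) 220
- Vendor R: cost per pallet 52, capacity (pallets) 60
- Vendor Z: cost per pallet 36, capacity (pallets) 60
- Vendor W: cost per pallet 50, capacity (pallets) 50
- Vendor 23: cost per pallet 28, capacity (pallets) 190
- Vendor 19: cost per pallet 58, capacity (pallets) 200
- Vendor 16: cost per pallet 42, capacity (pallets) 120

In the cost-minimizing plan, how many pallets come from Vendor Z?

20

Cheapest first:
Vendor 23 at 28: take all 190 pallets — 20 still needed.
Vendor Z (36): take the remaining 20 — done.
Vendor 16, Vendor P, Vendor W, Vendor R, Vendor 19: unused.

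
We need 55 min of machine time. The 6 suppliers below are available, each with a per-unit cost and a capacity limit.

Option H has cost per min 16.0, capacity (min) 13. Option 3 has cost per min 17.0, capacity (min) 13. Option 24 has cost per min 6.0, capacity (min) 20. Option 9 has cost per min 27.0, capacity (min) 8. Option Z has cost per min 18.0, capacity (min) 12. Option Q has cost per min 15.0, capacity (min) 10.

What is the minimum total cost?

Fill from the cheapest supplier first.
Option 24 at 6.0: take all 20 min ; 35 still needed.
Option Q at 15.0: take all 10 min ; 25 still needed.
Option H (16.0): use full 13 ; 12 min to go.
Option 3 (17.0): take the remaining 12 ; done.
Option Z, Option 9: unused.
Cost = 20×6.0 + 10×15.0 + 13×16.0 + 12×17.0 = 682.

682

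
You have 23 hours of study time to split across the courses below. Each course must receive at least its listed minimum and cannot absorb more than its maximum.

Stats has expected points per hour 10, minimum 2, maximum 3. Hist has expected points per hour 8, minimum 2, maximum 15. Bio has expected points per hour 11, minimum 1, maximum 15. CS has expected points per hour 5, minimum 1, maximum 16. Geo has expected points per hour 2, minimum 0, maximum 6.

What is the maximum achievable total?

232

Meeting every minimum uses 2+2+1+1+0 = 6 hours, leaving 17.
Rank by expected points per hour: Bio 11 > Stats 10 > Hist 8 > CS 5 > Geo 2.
Give Bio 14 more to hit its cap of 15 → 3 left.
Give Stats 1 more to hit its cap of 3 → 2 left.
Hist: +2 (room for 13) → 4. Pool exhausted.
Total = 10×3 + 8×4 + 11×15 + 5×1 = 232.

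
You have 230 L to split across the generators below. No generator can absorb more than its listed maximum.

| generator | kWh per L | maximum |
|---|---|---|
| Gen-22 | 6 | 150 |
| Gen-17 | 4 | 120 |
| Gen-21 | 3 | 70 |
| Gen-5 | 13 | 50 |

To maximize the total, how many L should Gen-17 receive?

30

Rank by kWh per L: Gen-5 13 > Gen-22 6 > Gen-17 4 > Gen-21 3.
Gen-5 takes 50 to reach its cap of 50 → 180 left.
Give Gen-22 150 to hit its cap of 150 → 30 left.
Gen-17: +30 (room for 120) → 30. Pool exhausted.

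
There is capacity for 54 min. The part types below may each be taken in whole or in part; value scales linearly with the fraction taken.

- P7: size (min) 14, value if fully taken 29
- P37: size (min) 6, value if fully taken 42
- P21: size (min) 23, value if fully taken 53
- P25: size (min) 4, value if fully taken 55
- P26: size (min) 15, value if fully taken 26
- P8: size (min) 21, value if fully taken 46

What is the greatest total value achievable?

196

Sort by value density: P25 55/4≈13.8, P37 42/6≈7, P21 53/23≈2.3, P8 46/21≈2.19, P7 29/14≈2.07, P26 26/15≈1.73.
P25: take in full, 4 min for value 55 → 50 left.
Take all of P37 (6 min, value 42) → 44 min left.
All 23 min of P21 fit (value 53) → 21 remain.
Take all of P8 (21 min, value 46) → 0 min left.
Total value = 196.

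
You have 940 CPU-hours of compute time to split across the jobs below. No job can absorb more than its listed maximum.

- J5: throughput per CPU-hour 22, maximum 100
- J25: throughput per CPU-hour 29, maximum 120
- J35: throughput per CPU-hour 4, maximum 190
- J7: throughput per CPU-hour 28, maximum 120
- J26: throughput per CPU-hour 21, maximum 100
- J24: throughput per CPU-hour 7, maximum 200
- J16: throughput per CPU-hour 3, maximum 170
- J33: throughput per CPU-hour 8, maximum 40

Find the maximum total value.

Order the jobs by throughput per CPU-hour: J25 29 > J7 28 > J5 22 > J26 21 > J33 8 > J24 7 > J35 4 > J16 3.
J25 takes 120 to reach its cap of 120 ; 820 left.
J7: +120 to 120 (cap) ; 700 left.
Give J5 100 to hit its cap of 100 ; 600 left.
J26 takes 100 to reach its cap of 100 ; 500 left.
J33: +40 to 40 (cap) ; 460 left.
J24 takes 200 to reach its cap of 200 ; 260 left.
Give J35 190 to hit its cap of 190 ; 70 left.
J16 has room for 170 but only 70 remain, so it gets 70.
Total = 22×100 + 29×120 + 4×190 + 28×120 + 21×100 + 7×200 + 3×70 + 8×40 = 13830.

13830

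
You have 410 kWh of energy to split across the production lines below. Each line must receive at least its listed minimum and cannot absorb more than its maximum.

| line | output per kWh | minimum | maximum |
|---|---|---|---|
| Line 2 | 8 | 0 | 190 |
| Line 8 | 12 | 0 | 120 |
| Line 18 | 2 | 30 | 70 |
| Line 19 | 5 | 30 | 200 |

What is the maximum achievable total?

Meeting every minimum uses 0+0+30+30 = 60 kWh, leaving 350.
Rank by output per kWh: Line 8 12 > Line 2 8 > Line 19 5 > Line 18 2.
Line 8 takes 120 more to reach its cap of 120 → 230 left.
Give Line 2 190 more to hit its cap of 190 → 40 left.
Line 19 has room for 170 more but only 40 remain, so it gets 70.
Total = 8×190 + 12×120 + 2×30 + 5×70 = 3370.

3370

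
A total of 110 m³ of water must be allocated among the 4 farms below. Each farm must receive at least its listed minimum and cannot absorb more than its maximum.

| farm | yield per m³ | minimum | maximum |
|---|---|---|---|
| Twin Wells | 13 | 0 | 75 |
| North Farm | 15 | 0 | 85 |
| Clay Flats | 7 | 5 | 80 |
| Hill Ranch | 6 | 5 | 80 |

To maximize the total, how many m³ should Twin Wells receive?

Meeting every minimum uses 0+0+5+5 = 10 m³, leaving 100.
Rank by yield per m³: North Farm 15 > Twin Wells 13 > Clay Flats 7 > Hill Ranch 6.
North Farm: +85 to 85 (cap) — 15 left.
Twin Wells: +15 (room for 75) → 15. Pool exhausted.

15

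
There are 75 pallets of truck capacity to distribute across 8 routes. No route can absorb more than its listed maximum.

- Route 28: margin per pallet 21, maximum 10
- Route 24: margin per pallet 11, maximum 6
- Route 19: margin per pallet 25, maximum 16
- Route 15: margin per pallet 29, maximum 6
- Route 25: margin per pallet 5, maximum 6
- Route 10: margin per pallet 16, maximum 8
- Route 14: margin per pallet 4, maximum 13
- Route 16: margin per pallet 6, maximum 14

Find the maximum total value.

Order the routes by margin per pallet: Route 15 29 > Route 19 25 > Route 28 21 > Route 10 16 > Route 24 11 > Route 16 6 > Route 25 5 > Route 14 4.
Route 15 takes 6 to reach its cap of 6 ; 69 left.
Route 19: +16 to 16 (cap) ; 53 left.
Route 28 takes 10 to reach its cap of 10 ; 43 left.
Route 10 takes 8 to reach its cap of 8 ; 35 left.
Route 24 takes 6 to reach its cap of 6 ; 29 left.
Route 16 takes 14 to reach its cap of 14 ; 15 left.
Give Route 25 6 to hit its cap of 6 ; 9 left.
Route 14 has room for 13 but only 9 remain, so it gets 9.
Total = 21×10 + 11×6 + 25×16 + 29×6 + 5×6 + 16×8 + 4×9 + 6×14 = 1128.

1128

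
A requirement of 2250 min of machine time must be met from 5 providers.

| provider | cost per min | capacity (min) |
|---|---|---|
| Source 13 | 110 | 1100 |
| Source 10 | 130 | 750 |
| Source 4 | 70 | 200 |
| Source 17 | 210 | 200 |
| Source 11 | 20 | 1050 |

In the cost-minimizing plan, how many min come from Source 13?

Use providers in increasing cost order.
Take 1050 from Source 11 at 20 — need 1200 more.
Source 4 at 70: take all 200 min — 1000 still needed.
Take 1000 from Source 13 at 110 to finish.
Source 10, Source 17: unused.

1000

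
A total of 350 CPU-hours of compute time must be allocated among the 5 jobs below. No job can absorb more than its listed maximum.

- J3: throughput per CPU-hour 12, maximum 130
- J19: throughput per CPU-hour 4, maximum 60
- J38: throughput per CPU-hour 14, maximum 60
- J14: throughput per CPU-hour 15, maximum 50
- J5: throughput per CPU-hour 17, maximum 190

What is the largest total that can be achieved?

5420

Order the jobs by throughput per CPU-hour: J5 17 > J14 15 > J38 14 > J3 12 > J19 4.
Give J5 190 to hit its cap of 190 — 160 left.
J14 takes 50 to reach its cap of 50 — 110 left.
Give J38 60 to hit its cap of 60 — 50 left.
J3: +50 (room for 130) → 50. Pool exhausted.
Total = 12×50 + 14×60 + 15×50 + 17×190 = 5420.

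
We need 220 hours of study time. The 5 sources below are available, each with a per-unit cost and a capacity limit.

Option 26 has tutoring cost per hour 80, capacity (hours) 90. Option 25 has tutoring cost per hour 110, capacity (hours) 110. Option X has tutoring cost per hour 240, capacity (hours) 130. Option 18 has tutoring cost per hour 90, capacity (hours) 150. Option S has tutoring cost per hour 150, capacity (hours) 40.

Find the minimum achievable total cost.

18900

Cheapest first:
Option 26 (80): use full 90 → 130 hours to go.
Option 18 at 90: take 130 of its 150 → requirement met.
Option 25, Option S, Option X: unused.
Cost = 90×80 + 130×90 = 18900.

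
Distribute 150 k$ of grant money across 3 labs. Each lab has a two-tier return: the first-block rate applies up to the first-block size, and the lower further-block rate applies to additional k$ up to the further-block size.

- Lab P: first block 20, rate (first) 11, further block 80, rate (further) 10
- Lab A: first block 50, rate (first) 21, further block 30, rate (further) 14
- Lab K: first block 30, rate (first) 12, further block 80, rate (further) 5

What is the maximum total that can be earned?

2250

Treat each block as its own option and order by rate: Lab A/first 21 > Lab A/second 14 > Lab K/first 12 > Lab P/first 11 > Lab P/second 10 > Lab K/second 5.
Fill Lab A first block (50 at 21) → 100 left.
Lab A/second (14): +30 → 70 left.
Fill Lab K first block (30 at 12) → 40 left.
Lab P/first (11): +20 → 20 left.
20 remain; put them into Lab P second at 10.
Total = 21×50 + 14×30 + 12×30 + 11×20 + 10×20 = 2250.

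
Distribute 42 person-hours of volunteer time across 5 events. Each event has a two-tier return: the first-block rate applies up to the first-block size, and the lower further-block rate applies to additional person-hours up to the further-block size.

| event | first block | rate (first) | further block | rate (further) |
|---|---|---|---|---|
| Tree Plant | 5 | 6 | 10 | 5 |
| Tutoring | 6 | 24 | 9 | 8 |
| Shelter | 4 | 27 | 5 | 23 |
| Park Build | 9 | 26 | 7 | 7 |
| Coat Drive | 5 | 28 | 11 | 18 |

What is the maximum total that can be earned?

Rank every tier by rate: Coat Drive/tier1 28 > Shelter/tier1 27 > Park Build/tier1 26 > Tutoring/tier1 24 > Shelter/tier2 23 > Coat Drive/tier2 18 > Tutoring/tier2 8 > Park Build/tier2 7 > Tree Plant/tier1 6 > Tree Plant/tier2 5.
Coat Drive tier1 at 28: fill all 5 → 37 left.
Fill Shelter tier1 block (4 at 27) → 33 left.
Park Build/tier1 (26): +9 → 24 left.
Fill Tutoring tier1 block (6 at 24) → 18 left.
Shelter tier2 at 23: fill all 5 → 13 left.
Fill Coat Drive tier2 block (11 at 18) → 2 left.
2 remain; put them into Tutoring tier2 at 8.
Total = 28×5 + 27×4 + 26×9 + 24×6 + 23×5 + 18×11 + 8×2 = 955.

955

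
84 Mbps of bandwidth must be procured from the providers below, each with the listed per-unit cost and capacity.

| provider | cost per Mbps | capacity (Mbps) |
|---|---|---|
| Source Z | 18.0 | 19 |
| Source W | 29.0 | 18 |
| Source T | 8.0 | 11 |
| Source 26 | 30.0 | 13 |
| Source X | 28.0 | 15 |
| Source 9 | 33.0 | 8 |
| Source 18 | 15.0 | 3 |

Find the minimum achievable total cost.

Cheapest first:
Source T at 8.0: take all 11 Mbps — 73 still needed.
Source 18 at 15.0: take all 3 Mbps — 70 still needed.
Take 19 from Source Z at 18.0 — need 51 more.
Source X at 28.0: take all 15 Mbps — 36 still needed.
Take 18 from Source W at 29.0 — need 18 more.
Take 13 from Source 26 at 30.0 — need 5 more.
Source 9 (33.0): take the remaining 5 — done.
Cost = 11×8.0 + 3×15.0 + 19×18.0 + 15×28.0 + 18×29.0 + 13×30.0 + 5×33.0 = 1972.

1972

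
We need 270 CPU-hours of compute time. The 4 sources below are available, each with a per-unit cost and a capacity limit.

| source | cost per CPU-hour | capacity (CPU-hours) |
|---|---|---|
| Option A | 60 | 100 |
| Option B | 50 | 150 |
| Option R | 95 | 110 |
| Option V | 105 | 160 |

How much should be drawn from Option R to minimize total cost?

Cheapest first:
Option B at 50: take all 150 CPU-hours → 120 still needed.
Option A (60): use full 100 → 20 CPU-hours to go.
Take 20 from Option R at 95 to finish.
Option V: unused.

20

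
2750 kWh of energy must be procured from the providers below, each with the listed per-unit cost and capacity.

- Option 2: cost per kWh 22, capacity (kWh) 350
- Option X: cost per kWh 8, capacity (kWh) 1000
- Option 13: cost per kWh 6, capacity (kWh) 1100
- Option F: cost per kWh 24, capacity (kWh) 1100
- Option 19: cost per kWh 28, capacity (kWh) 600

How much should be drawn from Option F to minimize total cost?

Fill from the cheapest provider first.
Option 13 (6): use full 1100 — 1650 kWh to go.
Option X (8): use full 1000 — 650 kWh to go.
Option 2 at 22: take all 350 kWh — 300 still needed.
Option F (24): take the remaining 300 — done.
Option 19: unused.

300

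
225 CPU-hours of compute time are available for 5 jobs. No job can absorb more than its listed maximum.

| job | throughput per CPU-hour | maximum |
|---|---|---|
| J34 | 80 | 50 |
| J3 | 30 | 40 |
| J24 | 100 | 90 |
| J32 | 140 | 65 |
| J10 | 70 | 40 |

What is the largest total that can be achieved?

Highest throughput per CPU-hour first: J32 140 > J24 100 > J34 80 > J10 70 > J3 30.
J32 takes 65 to reach its cap of 65 — 160 left.
Give J24 90 to hit its cap of 90 — 70 left.
J34 takes 50 to reach its cap of 50 — 20 left.
Only 20 left; J10 takes them to reach 20.
Total = 80×50 + 100×90 + 140×65 + 70×20 = 23500.

23500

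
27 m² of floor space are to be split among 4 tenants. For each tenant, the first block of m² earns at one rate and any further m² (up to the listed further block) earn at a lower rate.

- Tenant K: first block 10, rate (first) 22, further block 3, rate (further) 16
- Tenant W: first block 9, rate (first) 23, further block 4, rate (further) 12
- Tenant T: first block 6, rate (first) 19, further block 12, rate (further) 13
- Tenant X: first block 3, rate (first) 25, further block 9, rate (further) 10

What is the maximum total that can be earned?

Treat each block as its own option and order by rate: Tenant X/T1 25 > Tenant W/T1 23 > Tenant K/T1 22 > Tenant T/T1 19 > Tenant K/T2 16 > Tenant T/T2 13 > Tenant W/T2 12 > Tenant X/T2 10.
Tenant X/T1 (25): +3 → 24 left.
Tenant W T1 at 23: fill all 9 → 15 left.
Tenant K/T1 (22): +10 → 5 left.
Tenant T T1 at 19: only 5 left, fill 5.
Total = 25×3 + 23×9 + 22×10 + 19×5 = 597.

597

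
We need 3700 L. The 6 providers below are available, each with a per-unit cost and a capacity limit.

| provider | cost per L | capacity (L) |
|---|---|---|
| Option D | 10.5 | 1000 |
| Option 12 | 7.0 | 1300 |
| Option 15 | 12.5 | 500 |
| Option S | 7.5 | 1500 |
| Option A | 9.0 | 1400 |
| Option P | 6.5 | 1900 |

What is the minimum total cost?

25200

Use providers in increasing cost order.
Option P (6.5): use full 1900 → 1800 L to go.
Take 1300 from Option 12 at 7.0 → need 500 more.
Option S (7.5): take the remaining 500 → done.
Option A, Option D, Option 15: unused.
Cost = 1900×6.5 + 1300×7.0 + 500×7.5 = 25200.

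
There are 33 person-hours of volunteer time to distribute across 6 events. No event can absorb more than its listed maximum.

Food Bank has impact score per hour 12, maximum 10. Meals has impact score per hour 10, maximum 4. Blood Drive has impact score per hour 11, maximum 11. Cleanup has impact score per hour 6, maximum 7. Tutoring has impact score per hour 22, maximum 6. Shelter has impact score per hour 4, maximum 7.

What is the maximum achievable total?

425

Order the events by impact score per hour: Tutoring 22 > Food Bank 12 > Blood Drive 11 > Meals 10 > Cleanup 6 > Shelter 4.
Give Tutoring 6 to hit its cap of 6 → 27 left.
Give Food Bank 10 to hit its cap of 10 → 17 left.
Blood Drive: +11 to 11 (cap) → 6 left.
Give Meals 4 to hit its cap of 4 → 2 left.
Cleanup: +2 (room for 7) → 2. Pool exhausted.
Total = 12×10 + 10×4 + 11×11 + 6×2 + 22×6 = 425.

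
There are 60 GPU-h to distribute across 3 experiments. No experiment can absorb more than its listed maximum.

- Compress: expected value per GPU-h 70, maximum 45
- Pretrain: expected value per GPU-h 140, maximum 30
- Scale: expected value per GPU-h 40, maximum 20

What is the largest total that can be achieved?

6300

Rank by expected value per GPU-h: Pretrain 140 > Compress 70 > Scale 40.
Give Pretrain 30 to hit its cap of 30 → 30 left.
Only 30 left; Compress takes them to reach 30.
Total = 70×30 + 140×30 = 6300.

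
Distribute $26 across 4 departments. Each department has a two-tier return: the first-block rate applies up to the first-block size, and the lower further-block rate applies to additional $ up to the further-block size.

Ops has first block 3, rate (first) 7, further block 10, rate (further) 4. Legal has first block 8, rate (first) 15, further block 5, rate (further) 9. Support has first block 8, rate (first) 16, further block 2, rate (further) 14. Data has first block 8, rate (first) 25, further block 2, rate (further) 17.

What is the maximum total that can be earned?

Order all 8 blocks by rate: Data/tier1 25 > Data/tier2 17 > Support/tier1 16 > Legal/tier1 15 > Support/tier2 14 > Legal/tier2 9 > Ops/tier1 7 > Ops/tier2 4.
Fill Data tier1 block (8 at 25) ; 18 left.
Data tier2 at 17: fill all 2 ; 16 left.
Support tier1 at 16: fill all 8 ; 8 left.
Fill Legal tier1 block (8 at 15) ; 0 left.
Total = 25×8 + 17×2 + 16×8 + 15×8 = 482.

482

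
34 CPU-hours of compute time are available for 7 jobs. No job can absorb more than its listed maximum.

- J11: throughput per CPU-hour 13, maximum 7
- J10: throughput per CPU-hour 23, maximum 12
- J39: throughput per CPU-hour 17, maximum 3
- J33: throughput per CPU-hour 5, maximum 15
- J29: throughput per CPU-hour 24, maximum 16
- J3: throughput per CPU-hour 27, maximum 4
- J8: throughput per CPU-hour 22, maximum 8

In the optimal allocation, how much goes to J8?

Rank by throughput per CPU-hour: J3 27 > J29 24 > J10 23 > J8 22 > J39 17 > J11 13 > J33 5.
J3 takes 4 to reach its cap of 4 → 30 left.
Give J29 16 to hit its cap of 16 → 14 left.
Give J10 12 to hit its cap of 12 → 2 left.
J8: +2 (room for 8) → 2. Pool exhausted.

2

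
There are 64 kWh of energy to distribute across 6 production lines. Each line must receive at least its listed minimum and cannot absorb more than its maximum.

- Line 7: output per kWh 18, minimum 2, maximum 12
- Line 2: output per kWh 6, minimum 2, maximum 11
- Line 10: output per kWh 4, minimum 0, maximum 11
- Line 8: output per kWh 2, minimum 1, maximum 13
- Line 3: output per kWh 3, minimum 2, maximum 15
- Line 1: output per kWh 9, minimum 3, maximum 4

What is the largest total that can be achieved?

429

Meeting every minimum uses 2+2+0+1+2+3 = 10 kWh, leaving 54.
Order the production lines by output per kWh: Line 7 18 > Line 1 9 > Line 2 6 > Line 10 4 > Line 3 3 > Line 8 2.
Line 7: +10 to 12 (cap) — 44 left.
Line 1 takes 1 more to reach its cap of 4 — 43 left.
Line 2 takes 9 more to reach its cap of 11 — 34 left.
Line 10 takes 11 more to reach its cap of 11 — 23 left.
Line 3 takes 13 more to reach its cap of 15 — 10 left.
Only 10 left; Line 8 takes them to reach 11.
Total = 18×12 + 6×11 + 4×11 + 2×11 + 3×15 + 9×4 = 429.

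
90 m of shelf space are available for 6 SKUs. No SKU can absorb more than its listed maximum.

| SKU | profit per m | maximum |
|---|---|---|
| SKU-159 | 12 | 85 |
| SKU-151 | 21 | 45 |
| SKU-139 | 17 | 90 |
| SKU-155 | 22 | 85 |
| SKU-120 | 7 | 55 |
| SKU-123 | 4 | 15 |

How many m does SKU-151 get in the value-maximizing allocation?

5

Highest profit per m first: SKU-155 22 > SKU-151 21 > SKU-139 17 > SKU-159 12 > SKU-120 7 > SKU-123 4.
Give SKU-155 85 to hit its cap of 85 ; 5 left.
SKU-151 has room for 45 but only 5 remain, so it gets 5.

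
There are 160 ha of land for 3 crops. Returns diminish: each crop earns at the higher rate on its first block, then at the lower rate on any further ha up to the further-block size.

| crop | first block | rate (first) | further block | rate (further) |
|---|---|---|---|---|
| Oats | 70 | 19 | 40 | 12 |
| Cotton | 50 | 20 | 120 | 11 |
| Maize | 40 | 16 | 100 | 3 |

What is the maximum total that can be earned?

Order all 6 blocks by rate: Cotton/first 20 > Oats/first 19 > Maize/first 16 > Oats/second 12 > Cotton/second 11 > Maize/second 3.
Cotton/first (20): +50 ; 110 left.
Oats first at 19: fill all 70 ; 40 left.
Fill Maize first block (40 at 16) ; 0 left.
Total = 20×50 + 19×70 + 16×40 = 2970.

2970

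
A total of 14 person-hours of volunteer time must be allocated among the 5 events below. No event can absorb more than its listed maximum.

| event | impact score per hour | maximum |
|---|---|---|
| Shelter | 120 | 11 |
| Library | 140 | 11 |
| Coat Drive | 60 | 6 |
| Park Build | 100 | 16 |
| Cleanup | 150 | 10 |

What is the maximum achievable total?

2060

Order the events by impact score per hour: Cleanup 150 > Library 140 > Shelter 120 > Park Build 100 > Coat Drive 60.
Cleanup takes 10 to reach its cap of 10 → 4 left.
Library: +4 (room for 11) → 4. Pool exhausted.
Total = 140×4 + 150×10 = 2060.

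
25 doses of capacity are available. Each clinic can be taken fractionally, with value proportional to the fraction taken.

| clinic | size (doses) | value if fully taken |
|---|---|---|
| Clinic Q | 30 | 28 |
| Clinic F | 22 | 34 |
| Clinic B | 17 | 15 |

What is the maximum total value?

36.8

Sort by value density: Clinic F 34/22≈1.55, Clinic Q 28/30≈0.933, Clinic B 15/17≈0.882.
Take all of Clinic F (22 doses, value 34) → 3 doses left.
Only 3 doses remain; take 3/30 of Clinic Q for value 28×3/30 = 2.8.
Total value = 36.8.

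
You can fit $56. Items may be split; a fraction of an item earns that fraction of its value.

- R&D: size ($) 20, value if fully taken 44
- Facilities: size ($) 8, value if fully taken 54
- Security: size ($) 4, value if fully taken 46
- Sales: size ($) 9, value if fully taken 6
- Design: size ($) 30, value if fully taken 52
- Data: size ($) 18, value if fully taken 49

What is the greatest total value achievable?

Rank by value-to-size ratio: Security 46/4≈11.5, Facilities 54/8≈6.75, Data 49/18≈2.72, R&D 44/20≈2.2, Design 52/30≈1.73, Sales 6/9≈0.667.
All 4 $ of Security fit (value 46) — 52 remain.
Facilities: take in full, 8 $ for value 54 — 44 left.
Take all of Data (18 $, value 49) — 26 $ left.
R&D: take in full, 20 $ for value 44 — 6 left.
6 $ left: a 6/30 share of Design gives 52×6/30 = 10.4.
Total value = 203.4.

203.4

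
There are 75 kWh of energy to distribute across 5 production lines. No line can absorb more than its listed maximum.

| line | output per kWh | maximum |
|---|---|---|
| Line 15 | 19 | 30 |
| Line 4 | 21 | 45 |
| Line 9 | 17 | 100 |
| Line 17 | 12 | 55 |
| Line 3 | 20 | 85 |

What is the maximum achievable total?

1545

Rank by output per kWh: Line 4 21 > Line 3 20 > Line 15 19 > Line 9 17 > Line 17 12.
Line 4 takes 45 to reach its cap of 45 ; 30 left.
Line 3: +30 (room for 85) → 30. Pool exhausted.
Total = 21×45 + 20×30 = 1545.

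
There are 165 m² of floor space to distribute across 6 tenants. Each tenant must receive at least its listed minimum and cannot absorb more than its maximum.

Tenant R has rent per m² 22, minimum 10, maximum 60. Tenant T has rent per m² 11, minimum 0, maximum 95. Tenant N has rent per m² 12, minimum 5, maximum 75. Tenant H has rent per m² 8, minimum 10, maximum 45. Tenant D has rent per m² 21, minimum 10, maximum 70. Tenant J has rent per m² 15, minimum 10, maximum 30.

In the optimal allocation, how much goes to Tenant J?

20

Meeting every minimum uses 10+0+5+10+10+10 = 45 m², leaving 120.
Rank by rent per m²: Tenant R 22 > Tenant D 21 > Tenant J 15 > Tenant N 12 > Tenant T 11 > Tenant H 8.
Tenant R: +50 to 60 (cap) → 70 left.
Tenant D: +60 to 70 (cap) → 10 left.
Tenant J has room for 20 more but only 10 remain, so it gets 20.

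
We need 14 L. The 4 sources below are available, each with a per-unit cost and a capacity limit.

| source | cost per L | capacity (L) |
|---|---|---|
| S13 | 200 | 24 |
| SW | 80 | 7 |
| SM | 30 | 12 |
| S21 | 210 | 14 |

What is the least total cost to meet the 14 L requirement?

Use sources in increasing cost order.
SM (30): use full 12 → 2 L to go.
SW at 80: take 2 of its 7 → requirement met.
S13, S21: unused.
Cost = 12×30 + 2×80 = 520.

520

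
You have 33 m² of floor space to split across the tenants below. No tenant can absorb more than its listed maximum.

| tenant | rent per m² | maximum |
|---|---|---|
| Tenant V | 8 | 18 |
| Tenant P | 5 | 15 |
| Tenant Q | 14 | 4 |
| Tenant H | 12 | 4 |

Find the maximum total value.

283

Highest rent per m² first: Tenant Q 14 > Tenant H 12 > Tenant V 8 > Tenant P 5.
Give Tenant Q 4 to hit its cap of 4 — 29 left.
Tenant H takes 4 to reach its cap of 4 — 25 left.
Give Tenant V 18 to hit its cap of 18 — 7 left.
Tenant P: +7 (room for 15) → 7. Pool exhausted.
Total = 8×18 + 5×7 + 14×4 + 12×4 = 283.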